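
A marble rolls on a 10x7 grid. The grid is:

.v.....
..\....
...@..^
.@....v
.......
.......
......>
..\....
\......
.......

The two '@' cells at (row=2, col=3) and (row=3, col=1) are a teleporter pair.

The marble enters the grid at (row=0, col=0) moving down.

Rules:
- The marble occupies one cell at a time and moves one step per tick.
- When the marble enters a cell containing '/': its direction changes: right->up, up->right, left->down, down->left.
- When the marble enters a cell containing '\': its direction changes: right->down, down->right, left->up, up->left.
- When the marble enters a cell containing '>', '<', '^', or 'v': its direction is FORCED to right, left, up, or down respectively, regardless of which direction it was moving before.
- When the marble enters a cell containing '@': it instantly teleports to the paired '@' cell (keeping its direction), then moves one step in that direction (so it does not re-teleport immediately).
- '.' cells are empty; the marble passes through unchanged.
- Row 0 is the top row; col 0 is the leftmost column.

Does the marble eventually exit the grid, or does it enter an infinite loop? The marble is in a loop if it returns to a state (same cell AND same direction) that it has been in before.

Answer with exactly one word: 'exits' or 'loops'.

Answer: exits

Derivation:
Step 1: enter (0,0), '.' pass, move down to (1,0)
Step 2: enter (1,0), '.' pass, move down to (2,0)
Step 3: enter (2,0), '.' pass, move down to (3,0)
Step 4: enter (3,0), '.' pass, move down to (4,0)
Step 5: enter (4,0), '.' pass, move down to (5,0)
Step 6: enter (5,0), '.' pass, move down to (6,0)
Step 7: enter (6,0), '.' pass, move down to (7,0)
Step 8: enter (7,0), '.' pass, move down to (8,0)
Step 9: enter (8,0), '\' deflects down->right, move right to (8,1)
Step 10: enter (8,1), '.' pass, move right to (8,2)
Step 11: enter (8,2), '.' pass, move right to (8,3)
Step 12: enter (8,3), '.' pass, move right to (8,4)
Step 13: enter (8,4), '.' pass, move right to (8,5)
Step 14: enter (8,5), '.' pass, move right to (8,6)
Step 15: enter (8,6), '.' pass, move right to (8,7)
Step 16: at (8,7) — EXIT via right edge, pos 8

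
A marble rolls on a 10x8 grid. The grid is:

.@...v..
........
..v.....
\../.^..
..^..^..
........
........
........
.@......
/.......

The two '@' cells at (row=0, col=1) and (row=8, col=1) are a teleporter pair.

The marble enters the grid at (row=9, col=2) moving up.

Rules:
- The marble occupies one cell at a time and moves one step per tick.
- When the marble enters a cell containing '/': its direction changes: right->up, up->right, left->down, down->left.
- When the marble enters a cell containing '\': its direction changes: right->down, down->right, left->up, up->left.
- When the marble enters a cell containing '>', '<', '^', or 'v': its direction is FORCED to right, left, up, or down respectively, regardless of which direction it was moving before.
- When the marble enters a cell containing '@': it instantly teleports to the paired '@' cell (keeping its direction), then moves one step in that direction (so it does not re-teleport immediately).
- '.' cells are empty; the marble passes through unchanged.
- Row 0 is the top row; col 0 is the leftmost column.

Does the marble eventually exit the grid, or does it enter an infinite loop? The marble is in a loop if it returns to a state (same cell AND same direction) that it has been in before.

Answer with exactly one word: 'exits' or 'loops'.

Answer: loops

Derivation:
Step 1: enter (9,2), '.' pass, move up to (8,2)
Step 2: enter (8,2), '.' pass, move up to (7,2)
Step 3: enter (7,2), '.' pass, move up to (6,2)
Step 4: enter (6,2), '.' pass, move up to (5,2)
Step 5: enter (5,2), '.' pass, move up to (4,2)
Step 6: enter (4,2), '^' forces up->up, move up to (3,2)
Step 7: enter (3,2), '.' pass, move up to (2,2)
Step 8: enter (2,2), 'v' forces up->down, move down to (3,2)
Step 9: enter (3,2), '.' pass, move down to (4,2)
Step 10: enter (4,2), '^' forces down->up, move up to (3,2)
Step 11: at (3,2) dir=up — LOOP DETECTED (seen before)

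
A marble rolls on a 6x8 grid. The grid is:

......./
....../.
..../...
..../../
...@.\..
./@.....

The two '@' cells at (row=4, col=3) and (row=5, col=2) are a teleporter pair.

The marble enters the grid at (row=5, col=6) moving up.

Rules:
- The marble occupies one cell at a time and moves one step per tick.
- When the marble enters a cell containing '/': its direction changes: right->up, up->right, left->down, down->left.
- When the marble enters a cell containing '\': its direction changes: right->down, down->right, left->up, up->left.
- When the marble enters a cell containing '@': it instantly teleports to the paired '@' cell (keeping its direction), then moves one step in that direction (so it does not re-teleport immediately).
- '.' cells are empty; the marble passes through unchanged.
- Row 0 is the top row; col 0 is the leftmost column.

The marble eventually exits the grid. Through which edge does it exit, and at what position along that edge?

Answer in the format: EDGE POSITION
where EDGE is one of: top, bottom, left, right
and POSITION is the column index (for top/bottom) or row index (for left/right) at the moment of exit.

Step 1: enter (5,6), '.' pass, move up to (4,6)
Step 2: enter (4,6), '.' pass, move up to (3,6)
Step 3: enter (3,6), '.' pass, move up to (2,6)
Step 4: enter (2,6), '.' pass, move up to (1,6)
Step 5: enter (1,6), '/' deflects up->right, move right to (1,7)
Step 6: enter (1,7), '.' pass, move right to (1,8)
Step 7: at (1,8) — EXIT via right edge, pos 1

Answer: right 1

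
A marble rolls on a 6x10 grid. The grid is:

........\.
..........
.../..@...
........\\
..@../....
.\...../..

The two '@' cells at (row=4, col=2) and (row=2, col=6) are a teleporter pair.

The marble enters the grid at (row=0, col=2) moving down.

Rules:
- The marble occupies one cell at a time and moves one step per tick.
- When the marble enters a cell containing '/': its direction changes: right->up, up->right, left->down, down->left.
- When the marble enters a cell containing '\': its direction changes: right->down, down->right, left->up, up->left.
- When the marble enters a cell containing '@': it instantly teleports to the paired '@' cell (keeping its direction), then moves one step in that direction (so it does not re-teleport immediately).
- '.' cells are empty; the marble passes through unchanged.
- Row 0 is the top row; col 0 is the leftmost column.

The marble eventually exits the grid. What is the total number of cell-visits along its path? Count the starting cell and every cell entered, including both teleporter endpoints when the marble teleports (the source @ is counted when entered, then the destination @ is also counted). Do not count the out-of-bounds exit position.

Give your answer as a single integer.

Step 1: enter (0,2), '.' pass, move down to (1,2)
Step 2: enter (1,2), '.' pass, move down to (2,2)
Step 3: enter (2,2), '.' pass, move down to (3,2)
Step 4: enter (3,2), '.' pass, move down to (4,2)
Step 5: enter (4,2), '@' teleport (4,2)->(2,6), also enter (2,6), move down to (3,6)
Step 6: enter (3,6), '.' pass, move down to (4,6)
Step 7: enter (4,6), '.' pass, move down to (5,6)
Step 8: enter (5,6), '.' pass, move down to (6,6)
Step 9: at (6,6) — EXIT via bottom edge, pos 6
Path length (cell visits): 9

Answer: 9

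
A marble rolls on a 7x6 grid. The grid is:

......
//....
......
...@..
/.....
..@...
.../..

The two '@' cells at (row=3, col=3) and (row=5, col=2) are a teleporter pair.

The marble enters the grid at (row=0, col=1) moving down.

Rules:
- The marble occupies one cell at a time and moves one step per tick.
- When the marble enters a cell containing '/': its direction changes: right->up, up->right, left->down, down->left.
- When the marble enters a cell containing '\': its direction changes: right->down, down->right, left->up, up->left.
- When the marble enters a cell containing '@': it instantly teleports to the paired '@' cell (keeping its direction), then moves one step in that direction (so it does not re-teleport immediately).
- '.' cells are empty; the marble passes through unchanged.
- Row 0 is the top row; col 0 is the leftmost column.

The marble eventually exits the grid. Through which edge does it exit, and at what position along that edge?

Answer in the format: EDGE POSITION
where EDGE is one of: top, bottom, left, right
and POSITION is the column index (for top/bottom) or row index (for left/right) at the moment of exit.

Step 1: enter (0,1), '.' pass, move down to (1,1)
Step 2: enter (1,1), '/' deflects down->left, move left to (1,0)
Step 3: enter (1,0), '/' deflects left->down, move down to (2,0)
Step 4: enter (2,0), '.' pass, move down to (3,0)
Step 5: enter (3,0), '.' pass, move down to (4,0)
Step 6: enter (4,0), '/' deflects down->left, move left to (4,-1)
Step 7: at (4,-1) — EXIT via left edge, pos 4

Answer: left 4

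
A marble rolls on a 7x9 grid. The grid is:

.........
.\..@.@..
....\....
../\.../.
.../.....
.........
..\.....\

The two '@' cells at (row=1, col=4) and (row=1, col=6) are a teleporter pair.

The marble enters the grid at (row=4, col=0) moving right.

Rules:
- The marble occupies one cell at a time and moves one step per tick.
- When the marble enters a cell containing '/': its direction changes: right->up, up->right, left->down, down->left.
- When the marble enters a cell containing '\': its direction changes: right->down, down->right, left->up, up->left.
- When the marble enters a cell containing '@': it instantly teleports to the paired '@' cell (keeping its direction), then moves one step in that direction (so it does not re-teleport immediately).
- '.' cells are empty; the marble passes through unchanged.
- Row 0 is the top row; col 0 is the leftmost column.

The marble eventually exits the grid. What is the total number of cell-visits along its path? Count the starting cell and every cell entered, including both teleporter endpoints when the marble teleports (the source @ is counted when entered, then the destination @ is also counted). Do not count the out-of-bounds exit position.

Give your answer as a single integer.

Step 1: enter (4,0), '.' pass, move right to (4,1)
Step 2: enter (4,1), '.' pass, move right to (4,2)
Step 3: enter (4,2), '.' pass, move right to (4,3)
Step 4: enter (4,3), '/' deflects right->up, move up to (3,3)
Step 5: enter (3,3), '\' deflects up->left, move left to (3,2)
Step 6: enter (3,2), '/' deflects left->down, move down to (4,2)
Step 7: enter (4,2), '.' pass, move down to (5,2)
Step 8: enter (5,2), '.' pass, move down to (6,2)
Step 9: enter (6,2), '\' deflects down->right, move right to (6,3)
Step 10: enter (6,3), '.' pass, move right to (6,4)
Step 11: enter (6,4), '.' pass, move right to (6,5)
Step 12: enter (6,5), '.' pass, move right to (6,6)
Step 13: enter (6,6), '.' pass, move right to (6,7)
Step 14: enter (6,7), '.' pass, move right to (6,8)
Step 15: enter (6,8), '\' deflects right->down, move down to (7,8)
Step 16: at (7,8) — EXIT via bottom edge, pos 8
Path length (cell visits): 15

Answer: 15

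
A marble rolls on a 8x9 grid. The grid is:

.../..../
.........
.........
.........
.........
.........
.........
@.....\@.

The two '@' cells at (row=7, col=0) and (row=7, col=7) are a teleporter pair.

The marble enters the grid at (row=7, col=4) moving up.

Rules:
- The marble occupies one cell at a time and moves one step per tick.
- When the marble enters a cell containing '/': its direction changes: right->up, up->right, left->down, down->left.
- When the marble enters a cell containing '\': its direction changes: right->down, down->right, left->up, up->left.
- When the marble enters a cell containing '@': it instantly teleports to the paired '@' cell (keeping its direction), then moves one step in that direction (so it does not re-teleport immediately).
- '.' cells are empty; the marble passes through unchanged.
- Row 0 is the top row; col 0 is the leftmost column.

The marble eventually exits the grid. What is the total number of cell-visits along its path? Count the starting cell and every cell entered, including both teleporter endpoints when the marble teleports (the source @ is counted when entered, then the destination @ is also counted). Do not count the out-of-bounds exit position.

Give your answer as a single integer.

Step 1: enter (7,4), '.' pass, move up to (6,4)
Step 2: enter (6,4), '.' pass, move up to (5,4)
Step 3: enter (5,4), '.' pass, move up to (4,4)
Step 4: enter (4,4), '.' pass, move up to (3,4)
Step 5: enter (3,4), '.' pass, move up to (2,4)
Step 6: enter (2,4), '.' pass, move up to (1,4)
Step 7: enter (1,4), '.' pass, move up to (0,4)
Step 8: enter (0,4), '.' pass, move up to (-1,4)
Step 9: at (-1,4) — EXIT via top edge, pos 4
Path length (cell visits): 8

Answer: 8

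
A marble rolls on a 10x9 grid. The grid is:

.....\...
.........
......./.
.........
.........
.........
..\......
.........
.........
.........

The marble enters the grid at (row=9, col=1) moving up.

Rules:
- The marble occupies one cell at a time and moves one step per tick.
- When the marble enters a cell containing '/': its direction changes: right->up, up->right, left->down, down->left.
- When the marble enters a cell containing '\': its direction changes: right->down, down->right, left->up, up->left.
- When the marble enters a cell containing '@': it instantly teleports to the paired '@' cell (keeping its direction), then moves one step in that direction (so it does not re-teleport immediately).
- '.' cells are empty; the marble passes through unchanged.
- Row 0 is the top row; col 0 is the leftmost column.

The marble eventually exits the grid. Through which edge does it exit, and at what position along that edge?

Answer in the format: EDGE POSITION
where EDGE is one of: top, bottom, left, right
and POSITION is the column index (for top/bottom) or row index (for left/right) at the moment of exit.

Step 1: enter (9,1), '.' pass, move up to (8,1)
Step 2: enter (8,1), '.' pass, move up to (7,1)
Step 3: enter (7,1), '.' pass, move up to (6,1)
Step 4: enter (6,1), '.' pass, move up to (5,1)
Step 5: enter (5,1), '.' pass, move up to (4,1)
Step 6: enter (4,1), '.' pass, move up to (3,1)
Step 7: enter (3,1), '.' pass, move up to (2,1)
Step 8: enter (2,1), '.' pass, move up to (1,1)
Step 9: enter (1,1), '.' pass, move up to (0,1)
Step 10: enter (0,1), '.' pass, move up to (-1,1)
Step 11: at (-1,1) — EXIT via top edge, pos 1

Answer: top 1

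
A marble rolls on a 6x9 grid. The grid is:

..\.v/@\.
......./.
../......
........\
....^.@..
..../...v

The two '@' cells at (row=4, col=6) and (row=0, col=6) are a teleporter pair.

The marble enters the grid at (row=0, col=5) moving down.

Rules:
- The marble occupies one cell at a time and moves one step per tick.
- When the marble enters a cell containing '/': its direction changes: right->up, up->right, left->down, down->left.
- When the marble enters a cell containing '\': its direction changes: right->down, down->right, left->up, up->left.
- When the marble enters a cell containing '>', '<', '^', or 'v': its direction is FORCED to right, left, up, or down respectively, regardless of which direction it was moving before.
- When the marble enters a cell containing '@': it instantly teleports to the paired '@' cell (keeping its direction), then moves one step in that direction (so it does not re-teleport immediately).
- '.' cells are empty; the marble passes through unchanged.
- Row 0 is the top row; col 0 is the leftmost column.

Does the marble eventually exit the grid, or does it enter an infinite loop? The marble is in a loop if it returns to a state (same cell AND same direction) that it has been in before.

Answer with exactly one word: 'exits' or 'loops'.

Step 1: enter (0,5), '/' deflects down->left, move left to (0,4)
Step 2: enter (0,4), 'v' forces left->down, move down to (1,4)
Step 3: enter (1,4), '.' pass, move down to (2,4)
Step 4: enter (2,4), '.' pass, move down to (3,4)
Step 5: enter (3,4), '.' pass, move down to (4,4)
Step 6: enter (4,4), '^' forces down->up, move up to (3,4)
Step 7: enter (3,4), '.' pass, move up to (2,4)
Step 8: enter (2,4), '.' pass, move up to (1,4)
Step 9: enter (1,4), '.' pass, move up to (0,4)
Step 10: enter (0,4), 'v' forces up->down, move down to (1,4)
Step 11: at (1,4) dir=down — LOOP DETECTED (seen before)

Answer: loops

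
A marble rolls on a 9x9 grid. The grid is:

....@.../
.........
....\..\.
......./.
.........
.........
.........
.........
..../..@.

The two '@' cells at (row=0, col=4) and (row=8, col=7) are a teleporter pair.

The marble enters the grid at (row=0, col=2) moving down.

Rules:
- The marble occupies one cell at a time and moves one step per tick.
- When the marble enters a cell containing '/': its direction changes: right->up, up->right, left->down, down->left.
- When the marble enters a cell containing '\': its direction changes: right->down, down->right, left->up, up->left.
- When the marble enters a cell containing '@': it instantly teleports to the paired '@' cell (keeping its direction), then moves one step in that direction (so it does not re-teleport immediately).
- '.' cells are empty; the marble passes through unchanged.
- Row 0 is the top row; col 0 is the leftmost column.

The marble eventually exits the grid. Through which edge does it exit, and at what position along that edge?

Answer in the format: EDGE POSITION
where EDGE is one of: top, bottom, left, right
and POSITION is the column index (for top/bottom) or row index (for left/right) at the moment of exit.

Answer: bottom 2

Derivation:
Step 1: enter (0,2), '.' pass, move down to (1,2)
Step 2: enter (1,2), '.' pass, move down to (2,2)
Step 3: enter (2,2), '.' pass, move down to (3,2)
Step 4: enter (3,2), '.' pass, move down to (4,2)
Step 5: enter (4,2), '.' pass, move down to (5,2)
Step 6: enter (5,2), '.' pass, move down to (6,2)
Step 7: enter (6,2), '.' pass, move down to (7,2)
Step 8: enter (7,2), '.' pass, move down to (8,2)
Step 9: enter (8,2), '.' pass, move down to (9,2)
Step 10: at (9,2) — EXIT via bottom edge, pos 2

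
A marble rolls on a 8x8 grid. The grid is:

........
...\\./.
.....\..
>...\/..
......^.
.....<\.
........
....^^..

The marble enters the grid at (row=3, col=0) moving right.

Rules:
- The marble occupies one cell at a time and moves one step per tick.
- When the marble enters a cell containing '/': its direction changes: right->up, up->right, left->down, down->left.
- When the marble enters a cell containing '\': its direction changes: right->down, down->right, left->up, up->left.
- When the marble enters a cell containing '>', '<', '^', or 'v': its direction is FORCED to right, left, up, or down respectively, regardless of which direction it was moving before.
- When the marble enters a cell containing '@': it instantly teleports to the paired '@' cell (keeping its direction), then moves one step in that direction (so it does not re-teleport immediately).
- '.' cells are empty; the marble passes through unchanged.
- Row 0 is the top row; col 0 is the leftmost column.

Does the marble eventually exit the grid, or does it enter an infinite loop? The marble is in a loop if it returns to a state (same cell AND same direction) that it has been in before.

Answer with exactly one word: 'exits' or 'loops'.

Answer: loops

Derivation:
Step 1: enter (3,0), '>' forces right->right, move right to (3,1)
Step 2: enter (3,1), '.' pass, move right to (3,2)
Step 3: enter (3,2), '.' pass, move right to (3,3)
Step 4: enter (3,3), '.' pass, move right to (3,4)
Step 5: enter (3,4), '\' deflects right->down, move down to (4,4)
Step 6: enter (4,4), '.' pass, move down to (5,4)
Step 7: enter (5,4), '.' pass, move down to (6,4)
Step 8: enter (6,4), '.' pass, move down to (7,4)
Step 9: enter (7,4), '^' forces down->up, move up to (6,4)
Step 10: enter (6,4), '.' pass, move up to (5,4)
Step 11: enter (5,4), '.' pass, move up to (4,4)
Step 12: enter (4,4), '.' pass, move up to (3,4)
Step 13: enter (3,4), '\' deflects up->left, move left to (3,3)
Step 14: enter (3,3), '.' pass, move left to (3,2)
Step 15: enter (3,2), '.' pass, move left to (3,1)
Step 16: enter (3,1), '.' pass, move left to (3,0)
Step 17: enter (3,0), '>' forces left->right, move right to (3,1)
Step 18: at (3,1) dir=right — LOOP DETECTED (seen before)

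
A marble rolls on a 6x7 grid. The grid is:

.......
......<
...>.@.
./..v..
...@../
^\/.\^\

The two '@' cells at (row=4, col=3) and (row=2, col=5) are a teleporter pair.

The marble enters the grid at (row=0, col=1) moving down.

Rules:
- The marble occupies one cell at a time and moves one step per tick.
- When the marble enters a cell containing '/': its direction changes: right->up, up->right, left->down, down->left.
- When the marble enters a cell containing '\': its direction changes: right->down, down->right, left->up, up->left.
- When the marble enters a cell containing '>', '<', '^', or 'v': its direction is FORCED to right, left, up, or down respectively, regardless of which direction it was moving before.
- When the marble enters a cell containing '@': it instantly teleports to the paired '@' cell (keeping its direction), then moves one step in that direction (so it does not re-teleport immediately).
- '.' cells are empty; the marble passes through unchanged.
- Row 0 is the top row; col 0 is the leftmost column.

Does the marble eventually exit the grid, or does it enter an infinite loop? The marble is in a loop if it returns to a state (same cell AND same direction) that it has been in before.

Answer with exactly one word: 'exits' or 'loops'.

Step 1: enter (0,1), '.' pass, move down to (1,1)
Step 2: enter (1,1), '.' pass, move down to (2,1)
Step 3: enter (2,1), '.' pass, move down to (3,1)
Step 4: enter (3,1), '/' deflects down->left, move left to (3,0)
Step 5: enter (3,0), '.' pass, move left to (3,-1)
Step 6: at (3,-1) — EXIT via left edge, pos 3

Answer: exits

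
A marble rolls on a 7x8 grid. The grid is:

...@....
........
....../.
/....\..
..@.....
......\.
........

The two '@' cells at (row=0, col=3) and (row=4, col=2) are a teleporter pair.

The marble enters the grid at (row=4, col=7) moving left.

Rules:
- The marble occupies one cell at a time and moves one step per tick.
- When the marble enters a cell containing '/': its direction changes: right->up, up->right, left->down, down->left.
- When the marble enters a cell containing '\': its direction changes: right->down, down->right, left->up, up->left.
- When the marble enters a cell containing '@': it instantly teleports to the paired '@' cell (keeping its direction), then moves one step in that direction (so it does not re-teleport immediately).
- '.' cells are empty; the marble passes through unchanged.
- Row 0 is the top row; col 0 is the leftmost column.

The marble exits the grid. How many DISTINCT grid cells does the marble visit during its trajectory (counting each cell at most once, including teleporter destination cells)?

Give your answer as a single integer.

Step 1: enter (4,7), '.' pass, move left to (4,6)
Step 2: enter (4,6), '.' pass, move left to (4,5)
Step 3: enter (4,5), '.' pass, move left to (4,4)
Step 4: enter (4,4), '.' pass, move left to (4,3)
Step 5: enter (4,3), '.' pass, move left to (4,2)
Step 6: enter (4,2), '@' teleport (4,2)->(0,3), also enter (0,3), move left to (0,2)
Step 7: enter (0,2), '.' pass, move left to (0,1)
Step 8: enter (0,1), '.' pass, move left to (0,0)
Step 9: enter (0,0), '.' pass, move left to (0,-1)
Step 10: at (0,-1) — EXIT via left edge, pos 0
Distinct cells visited: 10 (path length 10)

Answer: 10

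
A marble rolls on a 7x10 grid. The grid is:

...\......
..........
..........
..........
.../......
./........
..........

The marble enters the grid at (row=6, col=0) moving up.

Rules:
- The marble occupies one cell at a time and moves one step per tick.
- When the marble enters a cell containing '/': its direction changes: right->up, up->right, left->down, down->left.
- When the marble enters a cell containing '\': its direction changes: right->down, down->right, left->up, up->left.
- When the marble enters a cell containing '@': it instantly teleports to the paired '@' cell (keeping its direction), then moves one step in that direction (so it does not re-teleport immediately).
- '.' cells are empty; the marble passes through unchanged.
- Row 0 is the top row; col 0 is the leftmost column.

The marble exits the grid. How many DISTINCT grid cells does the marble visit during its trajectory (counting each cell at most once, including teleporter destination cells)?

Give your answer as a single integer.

Answer: 7

Derivation:
Step 1: enter (6,0), '.' pass, move up to (5,0)
Step 2: enter (5,0), '.' pass, move up to (4,0)
Step 3: enter (4,0), '.' pass, move up to (3,0)
Step 4: enter (3,0), '.' pass, move up to (2,0)
Step 5: enter (2,0), '.' pass, move up to (1,0)
Step 6: enter (1,0), '.' pass, move up to (0,0)
Step 7: enter (0,0), '.' pass, move up to (-1,0)
Step 8: at (-1,0) — EXIT via top edge, pos 0
Distinct cells visited: 7 (path length 7)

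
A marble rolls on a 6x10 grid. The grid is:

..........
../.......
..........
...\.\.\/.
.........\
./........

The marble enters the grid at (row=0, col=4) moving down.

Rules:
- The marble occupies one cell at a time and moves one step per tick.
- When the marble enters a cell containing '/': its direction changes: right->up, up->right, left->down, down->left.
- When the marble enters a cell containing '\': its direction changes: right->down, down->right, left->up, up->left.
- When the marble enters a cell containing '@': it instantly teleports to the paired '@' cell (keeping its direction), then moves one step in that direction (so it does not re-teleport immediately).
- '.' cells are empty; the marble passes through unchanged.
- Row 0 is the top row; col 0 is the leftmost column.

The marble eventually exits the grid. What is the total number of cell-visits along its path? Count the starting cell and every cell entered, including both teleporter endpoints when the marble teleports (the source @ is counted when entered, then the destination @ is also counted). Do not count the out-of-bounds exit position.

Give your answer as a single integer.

Step 1: enter (0,4), '.' pass, move down to (1,4)
Step 2: enter (1,4), '.' pass, move down to (2,4)
Step 3: enter (2,4), '.' pass, move down to (3,4)
Step 4: enter (3,4), '.' pass, move down to (4,4)
Step 5: enter (4,4), '.' pass, move down to (5,4)
Step 6: enter (5,4), '.' pass, move down to (6,4)
Step 7: at (6,4) — EXIT via bottom edge, pos 4
Path length (cell visits): 6

Answer: 6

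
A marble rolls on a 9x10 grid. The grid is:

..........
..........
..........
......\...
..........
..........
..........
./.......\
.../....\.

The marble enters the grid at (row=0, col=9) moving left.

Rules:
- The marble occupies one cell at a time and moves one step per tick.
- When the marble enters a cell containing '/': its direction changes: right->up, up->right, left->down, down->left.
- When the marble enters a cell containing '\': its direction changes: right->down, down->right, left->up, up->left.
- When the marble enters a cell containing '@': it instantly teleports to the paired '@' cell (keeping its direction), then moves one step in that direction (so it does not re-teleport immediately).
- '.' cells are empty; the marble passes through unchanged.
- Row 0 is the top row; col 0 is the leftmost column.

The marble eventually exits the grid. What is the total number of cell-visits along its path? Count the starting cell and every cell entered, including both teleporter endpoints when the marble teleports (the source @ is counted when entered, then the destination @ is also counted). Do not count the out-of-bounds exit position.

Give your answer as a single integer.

Step 1: enter (0,9), '.' pass, move left to (0,8)
Step 2: enter (0,8), '.' pass, move left to (0,7)
Step 3: enter (0,7), '.' pass, move left to (0,6)
Step 4: enter (0,6), '.' pass, move left to (0,5)
Step 5: enter (0,5), '.' pass, move left to (0,4)
Step 6: enter (0,4), '.' pass, move left to (0,3)
Step 7: enter (0,3), '.' pass, move left to (0,2)
Step 8: enter (0,2), '.' pass, move left to (0,1)
Step 9: enter (0,1), '.' pass, move left to (0,0)
Step 10: enter (0,0), '.' pass, move left to (0,-1)
Step 11: at (0,-1) — EXIT via left edge, pos 0
Path length (cell visits): 10

Answer: 10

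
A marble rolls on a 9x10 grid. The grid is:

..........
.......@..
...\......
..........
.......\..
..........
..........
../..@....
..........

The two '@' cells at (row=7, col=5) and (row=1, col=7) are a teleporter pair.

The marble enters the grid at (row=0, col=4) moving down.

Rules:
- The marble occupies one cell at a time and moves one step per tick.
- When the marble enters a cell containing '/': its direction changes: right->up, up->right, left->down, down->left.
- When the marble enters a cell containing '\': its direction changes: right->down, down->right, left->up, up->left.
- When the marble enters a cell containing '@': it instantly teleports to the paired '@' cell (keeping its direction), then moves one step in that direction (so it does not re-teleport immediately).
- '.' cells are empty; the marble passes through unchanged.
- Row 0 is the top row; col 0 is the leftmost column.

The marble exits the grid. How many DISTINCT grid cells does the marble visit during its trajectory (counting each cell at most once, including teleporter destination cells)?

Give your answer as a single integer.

Answer: 9

Derivation:
Step 1: enter (0,4), '.' pass, move down to (1,4)
Step 2: enter (1,4), '.' pass, move down to (2,4)
Step 3: enter (2,4), '.' pass, move down to (3,4)
Step 4: enter (3,4), '.' pass, move down to (4,4)
Step 5: enter (4,4), '.' pass, move down to (5,4)
Step 6: enter (5,4), '.' pass, move down to (6,4)
Step 7: enter (6,4), '.' pass, move down to (7,4)
Step 8: enter (7,4), '.' pass, move down to (8,4)
Step 9: enter (8,4), '.' pass, move down to (9,4)
Step 10: at (9,4) — EXIT via bottom edge, pos 4
Distinct cells visited: 9 (path length 9)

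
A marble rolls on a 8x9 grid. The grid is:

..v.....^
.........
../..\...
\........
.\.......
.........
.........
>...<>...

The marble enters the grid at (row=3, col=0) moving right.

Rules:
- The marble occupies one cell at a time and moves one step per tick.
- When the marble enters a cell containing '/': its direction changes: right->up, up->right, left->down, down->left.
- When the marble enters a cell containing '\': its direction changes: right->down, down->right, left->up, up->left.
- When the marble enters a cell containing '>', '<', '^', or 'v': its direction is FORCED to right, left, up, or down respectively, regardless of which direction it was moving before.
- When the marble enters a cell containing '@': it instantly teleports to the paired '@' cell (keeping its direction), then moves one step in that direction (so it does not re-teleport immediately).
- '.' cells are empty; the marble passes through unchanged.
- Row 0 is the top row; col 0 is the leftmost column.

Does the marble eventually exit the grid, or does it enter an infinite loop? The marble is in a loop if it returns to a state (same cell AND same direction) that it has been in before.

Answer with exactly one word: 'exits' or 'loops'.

Answer: loops

Derivation:
Step 1: enter (3,0), '\' deflects right->down, move down to (4,0)
Step 2: enter (4,0), '.' pass, move down to (5,0)
Step 3: enter (5,0), '.' pass, move down to (6,0)
Step 4: enter (6,0), '.' pass, move down to (7,0)
Step 5: enter (7,0), '>' forces down->right, move right to (7,1)
Step 6: enter (7,1), '.' pass, move right to (7,2)
Step 7: enter (7,2), '.' pass, move right to (7,3)
Step 8: enter (7,3), '.' pass, move right to (7,4)
Step 9: enter (7,4), '<' forces right->left, move left to (7,3)
Step 10: enter (7,3), '.' pass, move left to (7,2)
Step 11: enter (7,2), '.' pass, move left to (7,1)
Step 12: enter (7,1), '.' pass, move left to (7,0)
Step 13: enter (7,0), '>' forces left->right, move right to (7,1)
Step 14: at (7,1) dir=right — LOOP DETECTED (seen before)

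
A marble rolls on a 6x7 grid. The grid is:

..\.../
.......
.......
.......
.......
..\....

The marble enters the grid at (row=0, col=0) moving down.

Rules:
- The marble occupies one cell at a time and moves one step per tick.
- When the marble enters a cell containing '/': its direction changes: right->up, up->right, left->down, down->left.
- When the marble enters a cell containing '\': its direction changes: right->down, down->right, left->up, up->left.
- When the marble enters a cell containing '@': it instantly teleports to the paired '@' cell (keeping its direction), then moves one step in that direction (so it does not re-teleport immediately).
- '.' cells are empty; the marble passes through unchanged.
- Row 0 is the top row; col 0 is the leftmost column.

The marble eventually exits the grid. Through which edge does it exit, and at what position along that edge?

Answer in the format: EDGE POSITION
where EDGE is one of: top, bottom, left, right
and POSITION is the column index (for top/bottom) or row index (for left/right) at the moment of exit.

Step 1: enter (0,0), '.' pass, move down to (1,0)
Step 2: enter (1,0), '.' pass, move down to (2,0)
Step 3: enter (2,0), '.' pass, move down to (3,0)
Step 4: enter (3,0), '.' pass, move down to (4,0)
Step 5: enter (4,0), '.' pass, move down to (5,0)
Step 6: enter (5,0), '.' pass, move down to (6,0)
Step 7: at (6,0) — EXIT via bottom edge, pos 0

Answer: bottom 0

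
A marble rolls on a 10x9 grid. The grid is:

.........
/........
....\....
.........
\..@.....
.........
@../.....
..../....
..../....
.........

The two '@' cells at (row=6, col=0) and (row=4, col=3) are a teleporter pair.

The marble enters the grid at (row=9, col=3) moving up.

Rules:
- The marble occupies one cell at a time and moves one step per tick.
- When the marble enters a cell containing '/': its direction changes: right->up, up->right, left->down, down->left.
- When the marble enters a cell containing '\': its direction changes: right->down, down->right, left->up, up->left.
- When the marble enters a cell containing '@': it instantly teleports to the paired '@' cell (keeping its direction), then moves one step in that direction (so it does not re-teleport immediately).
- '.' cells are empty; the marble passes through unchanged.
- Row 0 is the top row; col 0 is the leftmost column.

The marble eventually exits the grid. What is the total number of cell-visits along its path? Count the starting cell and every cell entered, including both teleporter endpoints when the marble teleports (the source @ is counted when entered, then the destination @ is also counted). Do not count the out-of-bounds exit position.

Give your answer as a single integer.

Step 1: enter (9,3), '.' pass, move up to (8,3)
Step 2: enter (8,3), '.' pass, move up to (7,3)
Step 3: enter (7,3), '.' pass, move up to (6,3)
Step 4: enter (6,3), '/' deflects up->right, move right to (6,4)
Step 5: enter (6,4), '.' pass, move right to (6,5)
Step 6: enter (6,5), '.' pass, move right to (6,6)
Step 7: enter (6,6), '.' pass, move right to (6,7)
Step 8: enter (6,7), '.' pass, move right to (6,8)
Step 9: enter (6,8), '.' pass, move right to (6,9)
Step 10: at (6,9) — EXIT via right edge, pos 6
Path length (cell visits): 9

Answer: 9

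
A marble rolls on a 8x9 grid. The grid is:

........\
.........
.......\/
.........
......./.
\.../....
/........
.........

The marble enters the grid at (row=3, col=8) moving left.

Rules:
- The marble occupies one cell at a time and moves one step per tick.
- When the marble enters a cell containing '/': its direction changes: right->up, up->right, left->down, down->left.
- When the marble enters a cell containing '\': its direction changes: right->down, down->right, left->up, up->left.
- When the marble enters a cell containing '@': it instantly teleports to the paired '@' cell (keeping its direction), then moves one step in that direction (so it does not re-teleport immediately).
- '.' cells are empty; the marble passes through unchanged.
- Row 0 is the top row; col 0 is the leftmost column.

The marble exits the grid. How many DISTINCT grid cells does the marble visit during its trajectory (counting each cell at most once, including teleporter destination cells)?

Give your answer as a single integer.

Step 1: enter (3,8), '.' pass, move left to (3,7)
Step 2: enter (3,7), '.' pass, move left to (3,6)
Step 3: enter (3,6), '.' pass, move left to (3,5)
Step 4: enter (3,5), '.' pass, move left to (3,4)
Step 5: enter (3,4), '.' pass, move left to (3,3)
Step 6: enter (3,3), '.' pass, move left to (3,2)
Step 7: enter (3,2), '.' pass, move left to (3,1)
Step 8: enter (3,1), '.' pass, move left to (3,0)
Step 9: enter (3,0), '.' pass, move left to (3,-1)
Step 10: at (3,-1) — EXIT via left edge, pos 3
Distinct cells visited: 9 (path length 9)

Answer: 9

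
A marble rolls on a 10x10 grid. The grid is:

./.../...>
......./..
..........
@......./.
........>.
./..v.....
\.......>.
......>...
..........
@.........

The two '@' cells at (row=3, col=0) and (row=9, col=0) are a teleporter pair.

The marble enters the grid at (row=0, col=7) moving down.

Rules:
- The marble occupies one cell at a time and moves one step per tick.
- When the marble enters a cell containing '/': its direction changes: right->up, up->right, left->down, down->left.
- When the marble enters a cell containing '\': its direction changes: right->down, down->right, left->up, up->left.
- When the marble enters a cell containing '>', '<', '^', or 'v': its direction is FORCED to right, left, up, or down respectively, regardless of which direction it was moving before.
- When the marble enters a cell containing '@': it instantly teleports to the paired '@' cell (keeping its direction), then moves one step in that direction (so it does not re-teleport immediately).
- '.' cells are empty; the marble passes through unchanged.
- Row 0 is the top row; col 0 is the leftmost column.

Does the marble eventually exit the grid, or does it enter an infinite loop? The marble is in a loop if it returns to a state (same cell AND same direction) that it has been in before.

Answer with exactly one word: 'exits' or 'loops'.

Step 1: enter (0,7), '.' pass, move down to (1,7)
Step 2: enter (1,7), '/' deflects down->left, move left to (1,6)
Step 3: enter (1,6), '.' pass, move left to (1,5)
Step 4: enter (1,5), '.' pass, move left to (1,4)
Step 5: enter (1,4), '.' pass, move left to (1,3)
Step 6: enter (1,3), '.' pass, move left to (1,2)
Step 7: enter (1,2), '.' pass, move left to (1,1)
Step 8: enter (1,1), '.' pass, move left to (1,0)
Step 9: enter (1,0), '.' pass, move left to (1,-1)
Step 10: at (1,-1) — EXIT via left edge, pos 1

Answer: exits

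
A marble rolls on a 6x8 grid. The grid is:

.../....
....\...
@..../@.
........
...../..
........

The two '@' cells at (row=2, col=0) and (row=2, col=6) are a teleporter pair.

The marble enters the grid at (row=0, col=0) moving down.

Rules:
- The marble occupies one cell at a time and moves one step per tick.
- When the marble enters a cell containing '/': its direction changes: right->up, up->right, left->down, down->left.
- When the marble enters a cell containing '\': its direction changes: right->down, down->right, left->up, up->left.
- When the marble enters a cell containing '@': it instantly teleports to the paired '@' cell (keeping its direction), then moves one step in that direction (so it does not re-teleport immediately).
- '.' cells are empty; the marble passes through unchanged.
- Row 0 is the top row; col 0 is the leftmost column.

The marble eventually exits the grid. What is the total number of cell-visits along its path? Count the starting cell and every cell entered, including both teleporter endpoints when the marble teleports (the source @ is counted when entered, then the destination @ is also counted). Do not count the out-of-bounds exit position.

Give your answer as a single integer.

Answer: 7

Derivation:
Step 1: enter (0,0), '.' pass, move down to (1,0)
Step 2: enter (1,0), '.' pass, move down to (2,0)
Step 3: enter (2,0), '@' teleport (2,0)->(2,6), also enter (2,6), move down to (3,6)
Step 4: enter (3,6), '.' pass, move down to (4,6)
Step 5: enter (4,6), '.' pass, move down to (5,6)
Step 6: enter (5,6), '.' pass, move down to (6,6)
Step 7: at (6,6) — EXIT via bottom edge, pos 6
Path length (cell visits): 7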